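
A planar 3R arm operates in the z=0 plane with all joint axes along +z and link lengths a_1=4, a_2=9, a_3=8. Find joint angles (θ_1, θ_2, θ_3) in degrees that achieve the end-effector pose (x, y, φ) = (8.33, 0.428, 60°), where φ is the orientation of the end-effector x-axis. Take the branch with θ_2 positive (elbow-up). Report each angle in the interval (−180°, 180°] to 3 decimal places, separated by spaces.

-150.000 119.999 90.002

wrist centre = target − a_3·(cos φ, sin φ) = (4.3300, -6.5002)
cos θ_2 = (61.0015−4²−9²)/(2·4·9) = -0.5000; θ_2 = 119.9986° (elbow-up)
β = atan2(-6.5002,4.3300) = -56.3311°; ψ = atan2(7.7943,-0.4998) = 93.6690°
θ_1 = β − ψ = -150.0001°
θ_3 = φ − θ_1 − θ_2 = 90.0016° (wrapped to (-180°,180°])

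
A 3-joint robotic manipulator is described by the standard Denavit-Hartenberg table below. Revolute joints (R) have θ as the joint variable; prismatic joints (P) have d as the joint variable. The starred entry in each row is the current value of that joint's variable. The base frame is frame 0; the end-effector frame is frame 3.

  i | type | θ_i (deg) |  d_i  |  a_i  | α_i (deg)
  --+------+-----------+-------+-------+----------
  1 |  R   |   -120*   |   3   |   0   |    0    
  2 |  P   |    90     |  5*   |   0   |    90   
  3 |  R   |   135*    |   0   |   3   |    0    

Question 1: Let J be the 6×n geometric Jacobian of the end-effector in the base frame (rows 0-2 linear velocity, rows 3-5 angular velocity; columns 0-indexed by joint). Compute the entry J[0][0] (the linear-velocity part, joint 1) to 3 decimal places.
-1.061

axis z_0 = ẑ; lever o_n−o_0 = (-1.8371,1.0607,10.1213)
cross product → J_v[:, 0] = (-1.0607,-1.8371,0.0000)
J_ω[:, 0] = z_0
entry J[0][0] = -1.0607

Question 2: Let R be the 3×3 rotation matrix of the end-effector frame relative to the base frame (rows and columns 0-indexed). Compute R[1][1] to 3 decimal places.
0.354

End-effector y-axis (col 1 of R) = (-0.6124,0.3536,-0.7071)
R[1][1] = 0.3536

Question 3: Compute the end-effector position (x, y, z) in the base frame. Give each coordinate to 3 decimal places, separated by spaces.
-1.837 1.061 10.121

after link 1: o_1 = (0.0000, 0.0000, 3.0000)
after link 2: o_2 = (0.0000, 0.0000, 8.0000)
after link 3: o_3 = (-1.8371, 1.0607, 10.1213)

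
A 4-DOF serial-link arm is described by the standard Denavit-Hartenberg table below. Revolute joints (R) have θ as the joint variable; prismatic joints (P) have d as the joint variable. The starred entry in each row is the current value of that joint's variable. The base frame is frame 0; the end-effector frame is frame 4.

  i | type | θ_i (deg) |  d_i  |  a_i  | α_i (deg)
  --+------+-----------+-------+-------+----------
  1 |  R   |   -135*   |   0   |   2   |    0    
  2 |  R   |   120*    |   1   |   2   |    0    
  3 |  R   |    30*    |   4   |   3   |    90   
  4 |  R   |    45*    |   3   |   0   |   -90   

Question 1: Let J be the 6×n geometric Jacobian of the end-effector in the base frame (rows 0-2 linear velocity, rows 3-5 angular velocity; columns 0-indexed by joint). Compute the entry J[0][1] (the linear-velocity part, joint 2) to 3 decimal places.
axis z_1 = (0.0000,0.0000,1.0000); lever o_n−o_1 = (5.6061,-2.6390,5.0000)
cross product → J_v[:, 1] = (2.6390,5.6061,-0.0000)
J_ω[:, 1] = z_1
entry J[0][1] = 2.6390

2.639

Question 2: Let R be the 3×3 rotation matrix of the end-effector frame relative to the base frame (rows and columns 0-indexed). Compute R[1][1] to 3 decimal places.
End-effector y-axis (col 1 of R) = (-0.2588,0.9659,-0.0000)
R[1][1] = 0.9659

0.966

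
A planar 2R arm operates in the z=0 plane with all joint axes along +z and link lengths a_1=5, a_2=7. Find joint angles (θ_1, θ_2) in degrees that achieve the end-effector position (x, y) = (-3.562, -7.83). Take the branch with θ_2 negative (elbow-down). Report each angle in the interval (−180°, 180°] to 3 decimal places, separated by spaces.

cos θ_2 = (73.9967−5²−7²)/(2·5·7) = -0.0000; θ_2 = -90.0027° (elbow-down)
β = atan2(-7.8300,-3.5620) = -114.4616°; ψ = atan2(-7.0000,4.9997) = -54.4641°
θ_1 = β − ψ = -59.9975°

-59.998 -90.003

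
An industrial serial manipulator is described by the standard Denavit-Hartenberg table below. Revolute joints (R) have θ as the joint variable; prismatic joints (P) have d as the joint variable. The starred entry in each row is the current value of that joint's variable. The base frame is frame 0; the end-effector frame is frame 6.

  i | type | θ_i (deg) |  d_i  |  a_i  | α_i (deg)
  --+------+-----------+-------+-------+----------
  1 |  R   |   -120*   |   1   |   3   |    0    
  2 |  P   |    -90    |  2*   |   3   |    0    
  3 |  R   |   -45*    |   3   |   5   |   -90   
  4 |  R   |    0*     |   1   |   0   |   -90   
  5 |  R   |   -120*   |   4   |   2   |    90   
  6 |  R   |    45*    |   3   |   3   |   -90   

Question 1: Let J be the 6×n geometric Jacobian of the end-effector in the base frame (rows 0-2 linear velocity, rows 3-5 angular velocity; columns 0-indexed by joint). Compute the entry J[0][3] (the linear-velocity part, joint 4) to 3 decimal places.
axis z_3 = (-0.9659,-0.2588,0.0000); lever o_n−o_3 = (-1.7588,-5.2944,-6.1213)
cross product → J_v[:, 3] = (1.5843,-5.9127,4.6587)
J_ω[:, 3] = z_3
entry J[0][3] = 1.5843

1.584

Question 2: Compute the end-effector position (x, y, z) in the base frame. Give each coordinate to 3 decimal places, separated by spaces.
-7.151 -1.563 -0.121

after link 1: o_1 = (-1.5000, -2.5981, 1.0000)
after link 2: o_2 = (-4.0981, -1.0981, 3.0000)
after link 3: o_3 = (-5.3922, 3.7316, 6.0000)
after link 4: o_4 = (-6.3581, 3.4727, 6.0000)
after link 5: o_5 = (-7.7723, 2.0585, 2.0000)
after link 6: o_6 = (-7.1510, -1.5628, -0.1213)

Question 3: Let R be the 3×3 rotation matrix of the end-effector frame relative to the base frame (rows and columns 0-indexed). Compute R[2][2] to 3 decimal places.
End-effector z-axis (col 2 of R) = (0.5000,0.5000,-0.7071)
R[2][2] = -0.7071

-0.707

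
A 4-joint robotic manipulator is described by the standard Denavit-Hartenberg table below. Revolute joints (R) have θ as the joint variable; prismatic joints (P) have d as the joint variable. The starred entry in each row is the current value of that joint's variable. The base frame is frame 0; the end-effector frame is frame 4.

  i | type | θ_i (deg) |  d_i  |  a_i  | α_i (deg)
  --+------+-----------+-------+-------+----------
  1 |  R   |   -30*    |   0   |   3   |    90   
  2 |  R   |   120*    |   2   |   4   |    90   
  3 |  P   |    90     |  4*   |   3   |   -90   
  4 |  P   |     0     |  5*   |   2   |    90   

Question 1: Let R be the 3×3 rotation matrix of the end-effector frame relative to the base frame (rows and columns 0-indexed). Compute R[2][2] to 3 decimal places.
0.500

End-effector z-axis (col 2 of R) = (0.7500,-0.4330,0.5000)
R[2][2] = 0.5000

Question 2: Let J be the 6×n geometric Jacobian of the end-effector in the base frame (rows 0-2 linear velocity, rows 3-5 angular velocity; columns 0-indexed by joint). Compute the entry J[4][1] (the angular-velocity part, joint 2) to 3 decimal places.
-0.866

axis z_1 = (-0.5000,-0.8660,0.0000); lever o_n−o_1 = (-0.0670,-8.0442,1.1340)
cross product → J_v[:, 1] = (-0.9821,0.5670,3.9641)
J_ω[:, 1] = z_1
entry J[4][1] = -0.8660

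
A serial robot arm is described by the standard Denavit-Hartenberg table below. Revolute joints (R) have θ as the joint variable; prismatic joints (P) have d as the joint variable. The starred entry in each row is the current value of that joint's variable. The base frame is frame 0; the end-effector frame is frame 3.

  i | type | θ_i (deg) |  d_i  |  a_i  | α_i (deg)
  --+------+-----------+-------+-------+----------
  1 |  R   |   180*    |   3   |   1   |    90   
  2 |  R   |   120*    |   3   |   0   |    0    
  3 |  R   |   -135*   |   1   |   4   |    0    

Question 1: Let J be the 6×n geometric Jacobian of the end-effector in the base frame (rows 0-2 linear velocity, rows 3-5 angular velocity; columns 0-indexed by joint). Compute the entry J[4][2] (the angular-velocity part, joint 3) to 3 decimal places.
1.000

axis z_2 = (0.0000,1.0000,0.0000); lever o_n−o_2 = (-3.8637,1.0000,-1.0353)
cross product → J_v[:, 2] = (-1.0353,-0.0000,3.8637)
J_ω[:, 2] = z_2
entry J[4][2] = 1.0000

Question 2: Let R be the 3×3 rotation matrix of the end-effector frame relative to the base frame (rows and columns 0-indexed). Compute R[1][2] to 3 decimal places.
End-effector z-axis (col 2 of R) = (0.0000,1.0000,0.0000)
R[1][2] = 1.0000

1.000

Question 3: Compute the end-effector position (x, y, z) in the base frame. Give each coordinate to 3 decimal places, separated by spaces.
after link 1: o_1 = (-1.0000, 0.0000, 3.0000)
after link 2: o_2 = (-1.0000, 3.0000, 3.0000)
after link 3: o_3 = (-4.8637, 4.0000, 1.9647)

-4.864 4.000 1.965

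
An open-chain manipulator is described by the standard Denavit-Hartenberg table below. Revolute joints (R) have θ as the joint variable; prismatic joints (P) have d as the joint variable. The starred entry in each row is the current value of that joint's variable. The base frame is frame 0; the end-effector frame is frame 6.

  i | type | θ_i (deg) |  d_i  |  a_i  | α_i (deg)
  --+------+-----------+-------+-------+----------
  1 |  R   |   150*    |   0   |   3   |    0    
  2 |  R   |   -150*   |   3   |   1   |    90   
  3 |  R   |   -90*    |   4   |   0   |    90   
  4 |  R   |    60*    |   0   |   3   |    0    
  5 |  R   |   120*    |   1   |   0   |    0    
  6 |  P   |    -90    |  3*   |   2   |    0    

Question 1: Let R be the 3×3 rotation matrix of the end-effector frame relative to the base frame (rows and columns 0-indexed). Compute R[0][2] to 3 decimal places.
End-effector z-axis (col 2 of R) = (-1.0000,-0.0000,-0.0000)
R[0][2] = -1.0000

-1.000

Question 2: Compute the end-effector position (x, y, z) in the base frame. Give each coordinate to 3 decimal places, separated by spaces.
after link 1: o_1 = (-2.5981, 1.5000, 0.0000)
after link 2: o_2 = (-1.5981, 1.5000, 3.0000)
after link 3: o_3 = (-1.5981, -2.5000, 3.0000)
after link 4: o_4 = (-1.5981, -5.0981, 1.5000)
after link 5: o_5 = (-2.5981, -5.0981, 1.5000)
after link 6: o_6 = (-5.5981, -7.0981, 1.5000)

-5.598 -7.098 1.500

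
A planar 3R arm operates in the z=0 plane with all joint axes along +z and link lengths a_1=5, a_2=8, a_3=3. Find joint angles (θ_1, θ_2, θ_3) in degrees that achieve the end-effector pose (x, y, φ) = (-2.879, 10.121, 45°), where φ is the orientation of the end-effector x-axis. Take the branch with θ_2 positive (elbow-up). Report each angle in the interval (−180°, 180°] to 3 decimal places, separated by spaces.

wrist centre = target − a_3·(cos φ, sin φ) = (-5.0003, 7.9997)
cos θ_2 = (88.9981−5²−8²)/(2·5·8) = -0.0000; θ_2 = 90.0014° (elbow-up)
β = atan2(7.9997,-5.0003) = 122.0081°; ψ = atan2(8.0000,4.9998) = 57.9956°
θ_1 = β − ψ = 64.0125°
θ_3 = φ − θ_1 − θ_2 = -109.0138° (wrapped to (-180°,180°])

64.012 90.001 -109.014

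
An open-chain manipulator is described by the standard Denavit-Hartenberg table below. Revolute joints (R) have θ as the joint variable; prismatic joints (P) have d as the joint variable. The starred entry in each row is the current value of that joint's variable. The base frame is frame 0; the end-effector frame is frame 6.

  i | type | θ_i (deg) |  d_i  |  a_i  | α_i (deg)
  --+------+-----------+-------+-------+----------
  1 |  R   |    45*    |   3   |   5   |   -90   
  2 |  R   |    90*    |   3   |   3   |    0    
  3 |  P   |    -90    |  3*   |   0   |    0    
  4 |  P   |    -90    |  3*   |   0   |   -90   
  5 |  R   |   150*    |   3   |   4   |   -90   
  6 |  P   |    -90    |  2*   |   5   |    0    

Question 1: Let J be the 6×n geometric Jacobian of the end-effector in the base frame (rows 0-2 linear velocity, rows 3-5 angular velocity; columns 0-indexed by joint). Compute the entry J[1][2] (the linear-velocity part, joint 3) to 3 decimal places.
0.707

prismatic axis z_2 = (-0.7071,0.7071,0.0000)
J_v[:, 2] = z_2; J_ω[:, 2] = (0,0,0)
entry J[1][2] = 0.7071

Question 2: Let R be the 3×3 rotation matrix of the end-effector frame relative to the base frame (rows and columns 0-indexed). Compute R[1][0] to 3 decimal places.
End-effector x-axis (col 0 of R) = (0.7071,0.7071,-0.0000)
R[1][0] = 0.7071

0.707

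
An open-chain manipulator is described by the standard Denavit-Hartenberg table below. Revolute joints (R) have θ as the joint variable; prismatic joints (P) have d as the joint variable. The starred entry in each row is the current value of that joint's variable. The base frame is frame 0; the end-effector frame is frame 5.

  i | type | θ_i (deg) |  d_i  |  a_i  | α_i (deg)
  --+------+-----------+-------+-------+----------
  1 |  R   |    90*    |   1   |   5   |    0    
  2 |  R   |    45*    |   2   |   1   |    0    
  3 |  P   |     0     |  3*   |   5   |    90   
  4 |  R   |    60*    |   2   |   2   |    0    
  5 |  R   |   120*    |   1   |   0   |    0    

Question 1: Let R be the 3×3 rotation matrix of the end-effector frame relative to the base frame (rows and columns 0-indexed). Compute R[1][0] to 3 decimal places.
-0.707

End-effector x-axis (col 0 of R) = (0.7071,-0.7071,0.0000)
R[1][0] = -0.7071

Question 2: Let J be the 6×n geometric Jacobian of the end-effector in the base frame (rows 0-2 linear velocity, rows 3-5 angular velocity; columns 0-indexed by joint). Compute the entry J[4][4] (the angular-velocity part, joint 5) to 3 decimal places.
0.707

axis z_4 = (0.7071,0.7071,0.0000); lever o_n−o_4 = (0.7071,0.7071,0.0000)
cross product → J_v[:, 4] = (-0.0000,0.0000,0.0000)
J_ω[:, 4] = z_4
entry J[4][4] = 0.7071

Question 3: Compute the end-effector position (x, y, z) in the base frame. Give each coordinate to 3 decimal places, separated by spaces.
-2.828 12.071 7.732

after link 1: o_1 = (0.0000, 5.0000, 1.0000)
after link 2: o_2 = (-0.7071, 5.7071, 3.0000)
after link 3: o_3 = (-4.2426, 9.2426, 6.0000)
after link 4: o_4 = (-3.5355, 11.3640, 7.7321)
after link 5: o_5 = (-2.8284, 12.0711, 7.7321)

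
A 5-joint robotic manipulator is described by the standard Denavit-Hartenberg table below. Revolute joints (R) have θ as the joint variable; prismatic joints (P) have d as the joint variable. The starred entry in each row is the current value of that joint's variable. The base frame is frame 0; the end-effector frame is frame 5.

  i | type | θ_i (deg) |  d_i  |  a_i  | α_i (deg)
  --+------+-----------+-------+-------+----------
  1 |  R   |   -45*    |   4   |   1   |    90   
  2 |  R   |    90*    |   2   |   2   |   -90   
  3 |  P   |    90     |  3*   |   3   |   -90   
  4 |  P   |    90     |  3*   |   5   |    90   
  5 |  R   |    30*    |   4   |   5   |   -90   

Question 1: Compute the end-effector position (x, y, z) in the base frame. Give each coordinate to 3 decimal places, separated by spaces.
8.719 -1.648 0.500

after link 1: o_1 = (0.7071, -0.7071, 4.0000)
after link 2: o_2 = (-0.7071, -2.1213, 6.0000)
after link 3: o_3 = (-0.7071, 2.1213, 6.0000)
after link 4: o_4 = (2.8284, -1.4142, 3.0000)
after link 5: o_5 = (8.7187, -1.6476, 0.5000)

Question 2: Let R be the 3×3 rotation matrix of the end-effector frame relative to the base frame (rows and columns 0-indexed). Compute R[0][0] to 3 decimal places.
End-effector x-axis (col 0 of R) = (0.6124,-0.6124,-0.5000)
R[0][0] = 0.6124

0.612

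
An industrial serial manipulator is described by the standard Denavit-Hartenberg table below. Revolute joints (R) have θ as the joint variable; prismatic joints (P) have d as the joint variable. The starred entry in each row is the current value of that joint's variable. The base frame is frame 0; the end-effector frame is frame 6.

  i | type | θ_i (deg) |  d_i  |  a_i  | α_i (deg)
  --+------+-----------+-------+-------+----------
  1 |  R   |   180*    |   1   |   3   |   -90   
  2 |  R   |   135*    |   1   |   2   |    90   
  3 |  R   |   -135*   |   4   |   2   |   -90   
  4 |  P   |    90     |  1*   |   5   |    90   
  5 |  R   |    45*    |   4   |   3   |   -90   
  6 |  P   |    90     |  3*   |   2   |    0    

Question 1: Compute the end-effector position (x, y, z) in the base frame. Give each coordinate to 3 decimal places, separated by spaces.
after link 1: o_1 = (-3.0000, 0.0000, 1.0000)
after link 2: o_2 = (-1.5858, -1.0000, -0.4142)
after link 3: o_3 = (-5.4142, 0.4142, -2.2426)
after link 4: o_4 = (-1.3787, 1.1213, 0.7929)
after link 5: o_5 = (-0.8180, 5.4497, 3.2322)
after link 6: o_6 = (-0.2574, 5.5355, -0.3284)

-0.257 5.536 -0.328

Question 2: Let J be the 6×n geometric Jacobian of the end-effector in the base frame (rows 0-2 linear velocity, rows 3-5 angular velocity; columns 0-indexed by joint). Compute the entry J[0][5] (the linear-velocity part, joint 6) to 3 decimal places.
prismatic axis z_5 = (-0.1464,0.5000,-0.8536)
J_v[:, 5] = z_5; J_ω[:, 5] = (0,0,0)
entry J[0][5] = -0.1464

-0.146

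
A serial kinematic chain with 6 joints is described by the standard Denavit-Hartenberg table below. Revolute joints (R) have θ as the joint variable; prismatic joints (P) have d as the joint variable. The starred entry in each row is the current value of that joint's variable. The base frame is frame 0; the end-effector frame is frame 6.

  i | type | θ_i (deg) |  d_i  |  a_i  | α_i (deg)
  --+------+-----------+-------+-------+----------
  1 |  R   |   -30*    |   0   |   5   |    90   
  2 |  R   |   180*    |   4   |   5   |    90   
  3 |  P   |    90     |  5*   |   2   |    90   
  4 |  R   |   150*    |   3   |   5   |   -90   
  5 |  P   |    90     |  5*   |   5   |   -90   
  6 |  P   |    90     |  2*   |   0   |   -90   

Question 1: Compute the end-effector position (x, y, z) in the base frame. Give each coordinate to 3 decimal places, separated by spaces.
after link 1: o_1 = (4.3301, -2.5000, 0.0000)
after link 2: o_2 = (-2.0000, -3.4641, 0.0000)
after link 3: o_3 = (-3.0000, -5.1962, 5.0000)
after link 4: o_4 = (-3.4330, 0.0538, 7.5000)
after link 5: o_5 = (2.1471, -0.2811, 3.1699)
after link 6: o_6 = (1.2811, -1.7811, 2.1699)

1.281 -1.781 2.170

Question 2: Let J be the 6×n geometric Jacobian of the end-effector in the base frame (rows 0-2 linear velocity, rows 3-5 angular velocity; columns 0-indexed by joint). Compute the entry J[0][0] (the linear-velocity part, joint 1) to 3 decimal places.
1.781

axis z_0 = ẑ; lever o_n−o_0 = (1.2811,-1.7811,2.1699)
cross product → J_v[:, 0] = (1.7811,1.2811,-0.0000)
J_ω[:, 0] = z_0
entry J[0][0] = 1.7811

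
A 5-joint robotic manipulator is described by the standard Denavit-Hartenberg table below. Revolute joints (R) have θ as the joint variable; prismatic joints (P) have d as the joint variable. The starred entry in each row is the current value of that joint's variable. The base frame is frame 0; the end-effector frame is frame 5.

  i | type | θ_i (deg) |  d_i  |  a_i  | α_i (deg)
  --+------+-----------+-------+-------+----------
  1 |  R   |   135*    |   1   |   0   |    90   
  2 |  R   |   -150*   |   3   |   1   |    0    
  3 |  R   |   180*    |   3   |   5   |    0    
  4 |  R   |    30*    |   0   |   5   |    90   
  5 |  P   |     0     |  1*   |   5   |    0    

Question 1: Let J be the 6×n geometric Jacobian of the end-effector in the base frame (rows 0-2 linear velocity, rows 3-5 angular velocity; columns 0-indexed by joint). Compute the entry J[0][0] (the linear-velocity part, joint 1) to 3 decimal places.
axis z_0 = ẑ; lever o_n−o_0 = (-2.3548,10.8400,11.1603)
cross product → J_v[:, 0] = (-10.8400,-2.3548,0.0000)
J_ω[:, 0] = z_0
entry J[0][0] = -10.8400

-10.840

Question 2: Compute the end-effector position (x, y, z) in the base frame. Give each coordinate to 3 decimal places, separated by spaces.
after link 1: o_1 = (0.0000, 0.0000, 1.0000)
after link 2: o_2 = (2.7337, 1.5089, 0.5000)
after link 3: o_3 = (1.7932, 6.6921, 3.0000)
after link 4: o_4 = (0.0254, 8.4599, 7.3301)
after link 5: o_5 = (-2.3548, 10.8400, 11.1603)

-2.355 10.840 11.160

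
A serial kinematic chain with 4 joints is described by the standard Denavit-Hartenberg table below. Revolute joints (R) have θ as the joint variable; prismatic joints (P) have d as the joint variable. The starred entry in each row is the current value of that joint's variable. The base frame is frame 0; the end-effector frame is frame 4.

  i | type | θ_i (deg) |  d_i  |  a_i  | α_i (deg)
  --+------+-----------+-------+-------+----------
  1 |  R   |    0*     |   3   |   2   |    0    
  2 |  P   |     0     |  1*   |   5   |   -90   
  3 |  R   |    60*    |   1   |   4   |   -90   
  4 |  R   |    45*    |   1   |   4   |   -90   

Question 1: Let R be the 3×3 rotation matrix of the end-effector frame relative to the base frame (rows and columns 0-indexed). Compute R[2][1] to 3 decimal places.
0.500

End-effector y-axis (col 1 of R) = (0.8660,-0.0000,0.5000)
R[2][1] = 0.5000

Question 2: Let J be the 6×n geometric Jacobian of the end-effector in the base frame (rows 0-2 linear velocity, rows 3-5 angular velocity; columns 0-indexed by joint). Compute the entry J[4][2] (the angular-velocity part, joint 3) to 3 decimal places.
axis z_2 = (0.0000,1.0000,0.0000); lever o_n−o_2 = (2.5482,-1.8284,-6.4136)
cross product → J_v[:, 2] = (-6.4136,0.0000,-2.5482)
J_ω[:, 2] = z_2
entry J[4][2] = 1.0000

1.000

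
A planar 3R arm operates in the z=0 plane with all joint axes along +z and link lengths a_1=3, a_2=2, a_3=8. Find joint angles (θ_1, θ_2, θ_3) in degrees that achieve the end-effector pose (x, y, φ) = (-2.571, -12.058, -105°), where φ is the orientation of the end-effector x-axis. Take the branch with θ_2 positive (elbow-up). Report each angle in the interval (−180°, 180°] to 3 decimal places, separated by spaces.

-119.996 59.975 -44.979

wrist centre = target − a_3·(cos φ, sin φ) = (-0.5004, -4.3306)
cos θ_2 = (19.0045−3²−2²)/(2·3·2) = 0.5004; θ_2 = 59.9753° (elbow-up)
β = atan2(-4.3306,-0.5004) = -96.5919°; ψ = atan2(1.7316,4.0007) = 23.4041°
θ_1 = β − ψ = -119.9960°
θ_3 = φ − θ_1 − θ_2 = -44.9792° (wrapped to (-180°,180°])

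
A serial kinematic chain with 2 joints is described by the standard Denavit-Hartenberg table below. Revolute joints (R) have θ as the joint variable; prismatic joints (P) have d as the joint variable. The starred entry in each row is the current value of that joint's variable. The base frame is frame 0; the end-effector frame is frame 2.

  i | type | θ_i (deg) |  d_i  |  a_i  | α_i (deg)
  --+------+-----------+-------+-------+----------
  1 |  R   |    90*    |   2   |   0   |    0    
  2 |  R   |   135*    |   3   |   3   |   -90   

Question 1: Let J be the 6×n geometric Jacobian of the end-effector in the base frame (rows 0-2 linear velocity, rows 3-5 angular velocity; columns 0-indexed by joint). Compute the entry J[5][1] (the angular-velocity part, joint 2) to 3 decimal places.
1.000

axis z_1 = (0.0000,0.0000,1.0000); lever o_n−o_1 = (-2.1213,-2.1213,3.0000)
cross product → J_v[:, 1] = (2.1213,-2.1213,0.0000)
J_ω[:, 1] = z_1
entry J[5][1] = 1.0000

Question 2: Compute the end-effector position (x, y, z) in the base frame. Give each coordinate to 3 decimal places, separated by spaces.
after link 1: o_1 = (0.0000, 0.0000, 2.0000)
after link 2: o_2 = (-2.1213, -2.1213, 5.0000)

-2.121 -2.121 5.000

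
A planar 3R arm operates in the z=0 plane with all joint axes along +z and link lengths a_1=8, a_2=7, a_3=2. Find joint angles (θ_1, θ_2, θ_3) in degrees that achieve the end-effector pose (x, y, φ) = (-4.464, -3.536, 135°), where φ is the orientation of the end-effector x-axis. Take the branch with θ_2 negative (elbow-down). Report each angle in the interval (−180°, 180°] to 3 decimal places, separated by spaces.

-63.280 -134.999 -26.721

wrist centre = target − a_3·(cos φ, sin φ) = (-3.0498, -4.9502)
cos θ_2 = (33.8058−8²−7²)/(2·8·7) = -0.7071; θ_2 = -134.9987° (elbow-down)
β = atan2(-4.9502,-3.0498) = -121.6369°; ψ = atan2(-4.9499,3.0504) = -58.3564°
θ_1 = β − ψ = -63.2804°
θ_3 = φ − θ_1 − θ_2 = -26.7208° (wrapped to (-180°,180°])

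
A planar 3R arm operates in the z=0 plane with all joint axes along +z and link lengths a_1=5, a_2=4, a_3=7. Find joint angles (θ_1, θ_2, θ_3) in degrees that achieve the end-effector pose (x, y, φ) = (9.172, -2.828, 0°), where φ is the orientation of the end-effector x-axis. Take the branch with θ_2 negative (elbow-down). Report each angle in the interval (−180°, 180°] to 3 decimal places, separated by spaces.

0.010 -135.001 134.991

wrist centre = target − a_3·(cos φ, sin φ) = (2.1720, -2.8280)
cos θ_2 = (12.7152−5²−4²)/(2·5·4) = -0.7071; θ_2 = -135.0011° (elbow-down)
β = atan2(-2.8280,2.1720) = -52.4745°; ψ = atan2(-2.8284,2.1715) = -52.4843°
θ_1 = β − ψ = 0.0098°
θ_3 = φ − θ_1 − θ_2 = 134.9913° (wrapped to (-180°,180°])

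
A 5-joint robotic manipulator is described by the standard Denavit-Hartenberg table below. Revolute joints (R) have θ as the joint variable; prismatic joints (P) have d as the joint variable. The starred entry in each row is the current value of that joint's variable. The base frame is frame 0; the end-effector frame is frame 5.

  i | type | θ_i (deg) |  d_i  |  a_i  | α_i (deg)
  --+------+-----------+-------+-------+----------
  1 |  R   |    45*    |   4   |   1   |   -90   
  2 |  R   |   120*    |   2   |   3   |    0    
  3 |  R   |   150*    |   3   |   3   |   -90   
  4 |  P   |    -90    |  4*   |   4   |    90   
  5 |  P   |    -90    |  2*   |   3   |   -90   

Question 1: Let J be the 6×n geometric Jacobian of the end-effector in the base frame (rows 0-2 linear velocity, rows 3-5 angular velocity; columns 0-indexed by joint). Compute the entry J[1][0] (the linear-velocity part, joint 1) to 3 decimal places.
axis z_0 = ẑ; lever o_n−o_0 = (-6.0104,6.7175,2.4019)
cross product → J_v[:, 0] = (-6.7175,-6.0104,0.0000)
J_ω[:, 0] = z_0
entry J[1][0] = -6.0104

-6.010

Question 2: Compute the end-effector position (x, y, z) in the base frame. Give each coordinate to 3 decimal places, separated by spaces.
after link 1: o_1 = (0.7071, 0.7071, 4.0000)
after link 2: o_2 = (-1.7678, 1.0607, 1.4019)
after link 3: o_3 = (-3.8891, 3.1820, 4.4019)
after link 4: o_4 = (-3.8891, 8.8388, 4.4019)
after link 5: o_5 = (-6.0104, 6.7175, 2.4019)

-6.010 6.718 2.402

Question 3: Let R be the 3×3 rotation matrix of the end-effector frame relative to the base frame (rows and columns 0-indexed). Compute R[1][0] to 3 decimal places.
End-effector x-axis (col 0 of R) = (-0.7071,-0.7071,-0.0000)
R[1][0] = -0.7071

-0.707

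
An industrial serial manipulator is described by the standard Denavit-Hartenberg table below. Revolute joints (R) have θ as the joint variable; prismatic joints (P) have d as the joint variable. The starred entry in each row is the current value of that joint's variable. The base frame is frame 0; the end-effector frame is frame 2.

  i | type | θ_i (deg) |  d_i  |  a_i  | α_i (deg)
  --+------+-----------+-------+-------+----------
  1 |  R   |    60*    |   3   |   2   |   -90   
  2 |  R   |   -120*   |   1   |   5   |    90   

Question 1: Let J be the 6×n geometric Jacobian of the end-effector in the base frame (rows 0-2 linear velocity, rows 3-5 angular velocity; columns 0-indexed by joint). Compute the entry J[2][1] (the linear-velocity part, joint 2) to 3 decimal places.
2.500

axis z_1 = (-0.8660,0.5000,0.0000); lever o_n−o_1 = (-2.1160,-1.6651,4.3301)
cross product → J_v[:, 1] = (2.1651,3.7500,2.5000)
J_ω[:, 1] = z_1
entry J[2][1] = 2.5000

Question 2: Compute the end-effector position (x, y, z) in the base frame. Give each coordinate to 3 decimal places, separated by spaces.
-1.116 0.067 7.330

after link 1: o_1 = (1.0000, 1.7321, 3.0000)
after link 2: o_2 = (-1.1160, 0.0670, 7.3301)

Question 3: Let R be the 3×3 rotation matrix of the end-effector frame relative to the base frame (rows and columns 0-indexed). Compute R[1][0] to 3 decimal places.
End-effector x-axis (col 0 of R) = (-0.2500,-0.4330,0.8660)
R[1][0] = -0.4330

-0.433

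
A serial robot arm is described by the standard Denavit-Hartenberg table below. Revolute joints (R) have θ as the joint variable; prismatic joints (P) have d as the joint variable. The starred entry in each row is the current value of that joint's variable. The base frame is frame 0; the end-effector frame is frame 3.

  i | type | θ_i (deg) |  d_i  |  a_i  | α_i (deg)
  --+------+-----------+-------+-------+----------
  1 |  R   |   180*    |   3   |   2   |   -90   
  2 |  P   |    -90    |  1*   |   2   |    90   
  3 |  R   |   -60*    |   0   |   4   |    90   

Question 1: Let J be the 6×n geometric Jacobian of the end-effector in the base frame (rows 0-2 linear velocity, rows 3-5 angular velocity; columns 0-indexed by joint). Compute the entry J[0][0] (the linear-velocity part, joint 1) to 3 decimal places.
axis z_0 = ẑ; lever o_n−o_0 = (-2.0000,2.4641,7.0000)
cross product → J_v[:, 0] = (-2.4641,-2.0000,0.0000)
J_ω[:, 0] = z_0
entry J[0][0] = -2.4641

-2.464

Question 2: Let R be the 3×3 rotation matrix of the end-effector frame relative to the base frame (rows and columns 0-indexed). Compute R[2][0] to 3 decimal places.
0.500

End-effector x-axis (col 0 of R) = (0.0000,0.8660,0.5000)
R[2][0] = 0.5000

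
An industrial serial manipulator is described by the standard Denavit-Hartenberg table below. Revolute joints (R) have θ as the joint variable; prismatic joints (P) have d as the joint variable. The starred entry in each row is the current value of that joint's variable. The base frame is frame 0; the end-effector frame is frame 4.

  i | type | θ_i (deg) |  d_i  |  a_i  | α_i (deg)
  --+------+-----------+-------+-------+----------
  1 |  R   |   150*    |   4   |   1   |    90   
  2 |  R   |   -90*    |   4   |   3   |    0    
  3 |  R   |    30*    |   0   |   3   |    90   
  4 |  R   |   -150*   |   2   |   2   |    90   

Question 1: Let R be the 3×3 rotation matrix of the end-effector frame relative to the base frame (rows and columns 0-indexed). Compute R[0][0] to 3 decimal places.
End-effector x-axis (col 0 of R) = (0.1250,-0.6495,0.7500)
R[0][0] = 0.1250

0.125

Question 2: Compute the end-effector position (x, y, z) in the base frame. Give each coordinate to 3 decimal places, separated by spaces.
1.585 2.549 -1.098

after link 1: o_1 = (-0.8660, 0.5000, 4.0000)
after link 2: o_2 = (1.1340, 3.9641, 1.0000)
after link 3: o_3 = (-0.1651, 4.7141, -1.5981)
after link 4: o_4 = (1.5849, 2.5490, -1.0981)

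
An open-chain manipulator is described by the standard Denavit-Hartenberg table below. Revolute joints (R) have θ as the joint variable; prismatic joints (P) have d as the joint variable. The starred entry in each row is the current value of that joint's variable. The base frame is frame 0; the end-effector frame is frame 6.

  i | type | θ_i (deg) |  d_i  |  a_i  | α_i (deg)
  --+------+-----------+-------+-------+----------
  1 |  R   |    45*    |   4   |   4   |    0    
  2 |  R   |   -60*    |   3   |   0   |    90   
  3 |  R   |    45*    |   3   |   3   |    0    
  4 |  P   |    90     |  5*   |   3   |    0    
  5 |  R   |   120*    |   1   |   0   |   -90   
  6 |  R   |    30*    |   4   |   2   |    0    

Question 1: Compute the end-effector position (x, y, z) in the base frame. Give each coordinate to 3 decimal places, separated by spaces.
after link 1: o_1 = (2.8284, 2.8284, 4.0000)
after link 2: o_2 = (2.8284, 2.8284, 7.0000)
after link 3: o_3 = (4.1010, -0.6184, 9.1213)
after link 4: o_4 = (0.7579, -4.8990, 11.2426)
after link 5: o_5 = (0.4991, -5.8649, 11.2426)
after link 6: o_6 = (4.0569, -5.7830, 8.5343)

4.057 -5.783 8.534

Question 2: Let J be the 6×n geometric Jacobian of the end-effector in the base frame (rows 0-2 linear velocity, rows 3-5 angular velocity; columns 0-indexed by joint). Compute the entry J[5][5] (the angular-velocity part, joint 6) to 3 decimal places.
axis z_5 = (0.9330,-0.2500,-0.2588); lever o_n−o_5 = (3.5579,0.0820,-2.7083)
cross product → J_v[:, 5] = (0.6983,1.6060,0.9659)
J_ω[:, 5] = z_5
entry J[5][5] = -0.2588

-0.259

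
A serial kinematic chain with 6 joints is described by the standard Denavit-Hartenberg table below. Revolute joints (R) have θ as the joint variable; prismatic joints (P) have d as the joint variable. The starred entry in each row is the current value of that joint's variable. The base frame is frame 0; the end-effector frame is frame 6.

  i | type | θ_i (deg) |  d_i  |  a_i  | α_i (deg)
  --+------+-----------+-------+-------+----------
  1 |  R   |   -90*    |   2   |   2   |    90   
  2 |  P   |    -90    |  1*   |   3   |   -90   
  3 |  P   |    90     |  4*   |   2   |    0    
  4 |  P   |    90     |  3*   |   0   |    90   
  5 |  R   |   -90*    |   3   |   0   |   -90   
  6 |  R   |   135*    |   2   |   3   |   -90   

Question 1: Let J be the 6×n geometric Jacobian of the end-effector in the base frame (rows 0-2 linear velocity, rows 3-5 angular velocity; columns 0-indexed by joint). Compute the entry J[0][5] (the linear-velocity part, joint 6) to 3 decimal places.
axis z_5 = (0.0000,-0.0000,1.0000); lever o_n−o_5 = (-2.1213,-2.1213,2.0000)
cross product → J_v[:, 5] = (2.1213,-2.1213,-0.0000)
J_ω[:, 5] = z_5
entry J[0][5] = 2.1213

2.121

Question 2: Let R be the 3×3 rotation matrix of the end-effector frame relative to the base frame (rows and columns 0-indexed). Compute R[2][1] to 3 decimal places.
-1.000

End-effector y-axis (col 1 of R) = (-0.0000,-0.0000,-1.0000)
R[2][1] = -1.0000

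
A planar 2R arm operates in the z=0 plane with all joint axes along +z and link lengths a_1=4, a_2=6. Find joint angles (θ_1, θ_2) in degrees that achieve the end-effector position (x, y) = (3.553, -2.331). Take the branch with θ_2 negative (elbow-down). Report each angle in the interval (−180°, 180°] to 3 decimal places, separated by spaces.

60.008 -135.003

cos θ_2 = (18.0574−4²−6²)/(2·4·6) = -0.7071; θ_2 = -135.0025° (elbow-down)
β = atan2(-2.3310,3.5530) = -33.2675°; ψ = atan2(-4.2425,-0.2428) = -93.2759°
θ_1 = β − ψ = 60.0084°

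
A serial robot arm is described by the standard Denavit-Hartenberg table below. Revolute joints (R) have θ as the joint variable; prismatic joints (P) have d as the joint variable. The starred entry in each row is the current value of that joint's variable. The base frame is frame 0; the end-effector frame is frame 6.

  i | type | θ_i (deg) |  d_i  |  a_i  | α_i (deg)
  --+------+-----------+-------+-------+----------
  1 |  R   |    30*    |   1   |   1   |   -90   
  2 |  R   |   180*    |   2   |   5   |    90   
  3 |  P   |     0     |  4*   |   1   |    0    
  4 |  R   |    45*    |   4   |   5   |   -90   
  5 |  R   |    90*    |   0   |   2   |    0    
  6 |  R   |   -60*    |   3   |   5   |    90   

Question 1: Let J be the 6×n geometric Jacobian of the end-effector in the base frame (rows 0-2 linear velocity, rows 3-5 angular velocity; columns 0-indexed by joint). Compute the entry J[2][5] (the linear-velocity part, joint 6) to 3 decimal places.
axis z_5 = (0.2588,0.9659,0.0000); lever o_n−o_5 = (-3.4061,4.0185,2.5000)
cross product → J_v[:, 5] = (2.4148,-0.6470,4.3301)
J_ω[:, 5] = z_5
entry J[2][5] = 4.3301

4.330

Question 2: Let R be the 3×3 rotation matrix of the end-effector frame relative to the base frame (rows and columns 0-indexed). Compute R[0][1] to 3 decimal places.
0.259

End-effector y-axis (col 1 of R) = (0.2588,0.9659,0.0000)
R[0][1] = 0.2588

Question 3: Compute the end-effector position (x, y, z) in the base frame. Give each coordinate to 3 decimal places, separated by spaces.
-13.566 4.545 -2.500

after link 1: o_1 = (0.8660, 0.5000, 1.0000)
after link 2: o_2 = (-4.4641, -0.2679, 1.0000)
after link 3: o_3 = (-5.3301, -0.7679, -3.0000)
after link 4: o_4 = (-10.1598, 0.5261, -7.0000)
after link 5: o_5 = (-10.1598, 0.5261, -5.0000)
after link 6: o_6 = (-13.5659, 4.5446, -2.5000)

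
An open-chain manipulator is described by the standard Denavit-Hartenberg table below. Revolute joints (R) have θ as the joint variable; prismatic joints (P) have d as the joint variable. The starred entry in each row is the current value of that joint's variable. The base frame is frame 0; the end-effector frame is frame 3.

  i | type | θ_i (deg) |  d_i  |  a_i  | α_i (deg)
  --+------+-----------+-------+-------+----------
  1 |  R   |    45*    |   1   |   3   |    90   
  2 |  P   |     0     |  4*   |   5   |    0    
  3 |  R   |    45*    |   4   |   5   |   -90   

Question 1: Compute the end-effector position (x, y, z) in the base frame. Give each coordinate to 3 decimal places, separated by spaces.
13.814 2.500 4.536

after link 1: o_1 = (2.1213, 2.1213, 1.0000)
after link 2: o_2 = (8.4853, 2.8284, 1.0000)
after link 3: o_3 = (13.8137, 2.5000, 4.5355)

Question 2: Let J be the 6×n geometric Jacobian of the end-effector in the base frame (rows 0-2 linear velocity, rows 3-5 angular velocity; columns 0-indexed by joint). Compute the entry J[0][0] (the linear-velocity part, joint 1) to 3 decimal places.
-2.500

axis z_0 = ẑ; lever o_n−o_0 = (13.8137,2.5000,4.5355)
cross product → J_v[:, 0] = (-2.5000,13.8137,0.0000)
J_ω[:, 0] = z_0
entry J[0][0] = -2.5000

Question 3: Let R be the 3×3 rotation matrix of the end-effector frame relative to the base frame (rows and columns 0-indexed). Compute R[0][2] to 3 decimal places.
End-effector z-axis (col 2 of R) = (-0.5000,-0.5000,0.7071)
R[0][2] = -0.5000

-0.500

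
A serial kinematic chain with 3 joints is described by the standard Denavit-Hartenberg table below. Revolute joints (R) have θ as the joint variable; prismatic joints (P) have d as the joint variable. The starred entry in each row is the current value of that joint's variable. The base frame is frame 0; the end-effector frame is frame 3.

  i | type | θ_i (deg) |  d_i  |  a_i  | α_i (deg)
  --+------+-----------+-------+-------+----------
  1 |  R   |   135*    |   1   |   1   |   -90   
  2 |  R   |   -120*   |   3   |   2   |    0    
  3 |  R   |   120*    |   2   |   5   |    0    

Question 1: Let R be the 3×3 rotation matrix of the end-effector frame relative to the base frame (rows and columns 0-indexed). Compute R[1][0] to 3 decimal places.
End-effector x-axis (col 0 of R) = (-0.7071,0.7071,0.0000)
R[1][0] = 0.7071

0.707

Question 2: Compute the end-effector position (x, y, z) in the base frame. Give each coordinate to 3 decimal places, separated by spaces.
after link 1: o_1 = (-0.7071, 0.7071, 1.0000)
after link 2: o_2 = (-2.1213, -2.1213, 2.7321)
after link 3: o_3 = (-7.0711, 0.0000, 2.7321)

-7.071 0.000 2.732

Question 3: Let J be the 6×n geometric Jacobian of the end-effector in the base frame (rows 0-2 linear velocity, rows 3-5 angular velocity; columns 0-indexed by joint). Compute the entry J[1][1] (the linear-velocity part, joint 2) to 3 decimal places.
axis z_1 = (-0.7071,-0.7071,0.0000); lever o_n−o_1 = (-6.3640,-0.7071,1.7321)
cross product → J_v[:, 1] = (-1.2247,1.2247,-4.0000)
J_ω[:, 1] = z_1
entry J[1][1] = 1.2247

1.225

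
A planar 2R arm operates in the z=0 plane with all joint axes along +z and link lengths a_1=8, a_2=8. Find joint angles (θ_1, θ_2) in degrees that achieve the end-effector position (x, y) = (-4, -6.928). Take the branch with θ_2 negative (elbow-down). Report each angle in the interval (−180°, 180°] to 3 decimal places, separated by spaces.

cos θ_2 = (63.9972−8²−8²)/(2·8·8) = -0.5000; θ_2 = -120.0015° (elbow-down)
β = atan2(-6.9280,-4.0000) = -120.0007°; ψ = atan2(-6.9281,3.9998) = -60.0007°
θ_1 = β − ψ = -60.0000°

-60.000 -120.001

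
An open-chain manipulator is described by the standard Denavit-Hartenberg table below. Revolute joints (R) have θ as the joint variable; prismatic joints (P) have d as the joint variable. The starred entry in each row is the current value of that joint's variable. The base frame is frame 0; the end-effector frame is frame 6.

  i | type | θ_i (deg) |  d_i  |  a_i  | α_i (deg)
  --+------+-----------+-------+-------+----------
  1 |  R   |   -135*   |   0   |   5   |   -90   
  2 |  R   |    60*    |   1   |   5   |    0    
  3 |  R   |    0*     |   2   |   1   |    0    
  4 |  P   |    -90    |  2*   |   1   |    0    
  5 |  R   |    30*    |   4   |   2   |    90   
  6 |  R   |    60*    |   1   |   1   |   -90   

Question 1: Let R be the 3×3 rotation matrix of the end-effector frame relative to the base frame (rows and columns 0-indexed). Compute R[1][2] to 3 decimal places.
End-effector z-axis (col 2 of R) = (0.9659,0.2588,-0.0000)
R[1][2] = 0.2588

0.259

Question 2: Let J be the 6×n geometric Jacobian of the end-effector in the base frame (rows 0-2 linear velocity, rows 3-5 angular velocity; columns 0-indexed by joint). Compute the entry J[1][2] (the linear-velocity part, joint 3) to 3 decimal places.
axis z_2 = (0.7071,-0.7071,0.0000); lever o_n−o_2 = (3.5355,-9.0029,0.6340)
cross product → J_v[:, 2] = (-0.4483,-0.4483,-3.8660)
J_ω[:, 2] = z_2
entry J[1][2] = -0.4483

-0.448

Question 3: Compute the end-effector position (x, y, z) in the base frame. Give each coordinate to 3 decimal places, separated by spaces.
after link 1: o_1 = (-3.5355, -3.5355, 0.0000)
after link 2: o_2 = (-4.5962, -6.0104, -4.3301)
after link 3: o_3 = (-3.5355, -7.7782, -5.1962)
after link 4: o_4 = (-2.7337, -9.8048, -4.6962)
after link 5: o_5 = (-1.3195, -14.0474, -4.6962)
after link 6: o_6 = (-1.0607, -15.0133, -3.6962)

-1.061 -15.013 -3.696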